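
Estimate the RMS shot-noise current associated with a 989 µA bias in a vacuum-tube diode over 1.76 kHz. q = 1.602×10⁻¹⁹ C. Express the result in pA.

I_n = √(2qI·B)
2qI·B = 2 × 1.602×10⁻¹⁹ × 9.89×10⁻⁴ × 1.76×10³ = 5.58×10⁻¹⁹ A²
I_n = √(5.58×10⁻¹⁹) = 7.47×10⁻¹⁰ A = 747 pA

747 pA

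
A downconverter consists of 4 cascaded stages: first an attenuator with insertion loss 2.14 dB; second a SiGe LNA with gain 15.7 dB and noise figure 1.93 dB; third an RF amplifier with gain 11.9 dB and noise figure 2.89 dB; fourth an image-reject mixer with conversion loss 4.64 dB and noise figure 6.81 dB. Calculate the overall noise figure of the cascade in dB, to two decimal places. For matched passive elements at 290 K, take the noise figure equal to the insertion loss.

Convert to linear (a loss of L dB is a gain of −L dB): F_i = 10^(NF_i/10), G_i = 10^(G_i,dB/10)
  Stage 1: F_1 = 10^(2.14/10) = 1.637, G_1 = 10^(−2.14/10) = 0.6109
  Stage 2: F_2 = 10^(1.93/10) = 1.560, G_2 = 10^(15.7/10) = 37.15
  Stage 3: F_3 = 10^(2.89/10) = 1.945, G_3 = 10^(11.9/10) = 15.49
  Stage 4: F_4 = 10^(6.81/10) = 4.797, G_4 = 10^(−4.64/10) = 0.3436
Friis cascade:
  F = 1.637 + (1.560 − 1)/0.6109 + (1.945 − 1)/22.70 + (4.797 − 1)/351.6 = 2.605
NF = 10 log₁₀(2.605) = 4.16 dB

4.16 dB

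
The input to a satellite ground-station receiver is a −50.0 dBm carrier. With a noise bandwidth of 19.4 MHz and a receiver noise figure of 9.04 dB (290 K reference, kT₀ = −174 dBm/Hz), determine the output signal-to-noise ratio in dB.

42.1 dB

Noise floor: N = −174 + 10 log₁₀(B) + NF
10 log₁₀(1.94×10⁷) = 72.88 dB
N = −174 + 72.88 + 9.04 = −92.08 dBm
SNR = P_sig − N = −50.0 − (−92.08) = 42.08 dB → 42.1 dB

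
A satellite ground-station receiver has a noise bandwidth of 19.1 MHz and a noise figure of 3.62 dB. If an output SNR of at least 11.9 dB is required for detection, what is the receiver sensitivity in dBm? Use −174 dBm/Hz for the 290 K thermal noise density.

Sensitivity = −174 + 10 log₁₀(B) + NF + SNR_min
= −174 + 72.81 + 3.62 + 11.9
= −85.67 dBm → −85.7 dBm

−85.7 dBm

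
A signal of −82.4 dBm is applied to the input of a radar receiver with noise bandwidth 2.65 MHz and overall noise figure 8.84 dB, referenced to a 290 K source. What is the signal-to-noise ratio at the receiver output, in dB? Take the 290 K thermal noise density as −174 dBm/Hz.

Noise floor: N = −174 + 10 log₁₀(B) + NF
10 log₁₀(2.65×10⁶) = 64.23 dB
N = −174 + 64.23 + 8.84 = −100.93 dBm
SNR = P_sig − N = −82.4 − (−100.93) = 18.53 dB → 18.5 dB

18.5 dB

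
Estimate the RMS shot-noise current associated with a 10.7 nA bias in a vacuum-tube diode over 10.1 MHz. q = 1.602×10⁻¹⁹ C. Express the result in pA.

I_n = √(2qI·B)
2qI·B = 2 × 1.602×10⁻¹⁹ × 1.07×10⁻⁸ × 1.01×10⁷ = 3.46×10⁻²⁰ A²
I_n = √(3.46×10⁻²⁰) = 1.86×10⁻¹⁰ A = 186 pA

186 pA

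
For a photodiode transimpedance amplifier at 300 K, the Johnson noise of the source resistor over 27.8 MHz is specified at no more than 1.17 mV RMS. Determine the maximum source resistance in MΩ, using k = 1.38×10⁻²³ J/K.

2.97 MΩ

Johnson–Nyquist: V_n = √(4kTRB) ⇒ R = V_n² / (4kTB)
4kTB = 4 × 1.38×10⁻²³ × 300 × 2.78×10⁷ = 4.60×10⁻¹³
R = (1.17×10⁻³)² / 4.60×10⁻¹³ = 2.97×10⁶ Ω = 2.97 MΩ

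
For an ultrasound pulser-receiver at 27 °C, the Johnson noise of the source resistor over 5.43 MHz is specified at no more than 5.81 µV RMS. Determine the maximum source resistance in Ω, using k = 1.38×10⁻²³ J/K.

T = 27 °C + 273.15 = 300.15 K
Johnson–Nyquist: V_n = √(4kTRB) ⇒ R = V_n² / (4kTB)
4kTB = 4 × 1.38×10⁻²³ × 300.15 × 5.43×10⁶ = 9.00×10⁻¹⁴
R = (5.81×10⁻⁶)² / 9.00×10⁻¹⁴ = 3.75×10² Ω = 375 Ω

375 Ω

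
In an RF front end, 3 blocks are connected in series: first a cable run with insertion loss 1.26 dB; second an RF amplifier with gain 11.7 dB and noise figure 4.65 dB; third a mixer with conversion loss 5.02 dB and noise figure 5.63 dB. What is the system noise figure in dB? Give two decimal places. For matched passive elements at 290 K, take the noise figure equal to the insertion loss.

Convert to linear (a loss of L dB is a gain of −L dB): F_i = 10^(NF_i/10), G_i = 10^(G_i,dB/10)
  Stage 1: F_1 = 10^(1.26/10) = 1.337, G_1 = 10^(−1.26/10) = 0.7482
  Stage 2: F_2 = 10^(4.65/10) = 2.917, G_2 = 10^(11.7/10) = 14.79
  Stage 3: F_3 = 10^(5.63/10) = 3.656, G_3 = 10^(−5.02/10) = 0.3148
Friis cascade:
  F = 1.337 + (2.917 − 1)/0.7482 + (3.656 − 1)/11.07 = 4.139
NF = 10 log₁₀(4.139) = 6.17 dB

6.17 dB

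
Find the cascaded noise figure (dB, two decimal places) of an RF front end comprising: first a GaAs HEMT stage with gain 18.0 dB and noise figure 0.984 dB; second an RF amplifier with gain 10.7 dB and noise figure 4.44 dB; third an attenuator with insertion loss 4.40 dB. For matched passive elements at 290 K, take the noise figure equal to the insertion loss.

1.09 dB

Convert to linear (a loss of L dB is a gain of −L dB): F_i = 10^(NF_i/10), G_i = 10^(G_i,dB/10)
  Stage 1: F_1 = 10^(0.984/10) = 1.254, G_1 = 10^(18.0/10) = 63.10
  Stage 2: F_2 = 10^(4.44/10) = 2.780, G_2 = 10^(10.7/10) = 11.75
  Stage 3: F_3 = 10^(4.40/10) = 2.754, G_3 = 10^(−4.40/10) = 0.3631
Friis cascade:
  F = 1.254 + (2.780 − 1)/63.10 + (2.754 − 1)/741.3 = 1.285
NF = 10 log₁₀(1.285) = 1.09 dB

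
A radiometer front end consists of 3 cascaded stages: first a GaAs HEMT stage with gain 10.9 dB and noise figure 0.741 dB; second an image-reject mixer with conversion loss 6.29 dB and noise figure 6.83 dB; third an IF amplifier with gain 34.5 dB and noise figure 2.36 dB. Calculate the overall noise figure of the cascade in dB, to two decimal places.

2.42 dB

Convert to linear (a loss of L dB is a gain of −L dB): F_i = 10^(NF_i/10), G_i = 10^(G_i,dB/10)
  Stage 1: F_1 = 10^(0.741/10) = 1.186, G_1 = 10^(10.9/10) = 12.30
  Stage 2: F_2 = 10^(6.83/10) = 4.819, G_2 = 10^(−6.29/10) = 0.2350
  Stage 3: F_3 = 10^(2.36/10) = 1.722, G_3 = 10^(34.5/10) = 2818
Friis cascade:
  F = 1.186 + (4.819 − 1)/12.30 + (1.722 − 1)/2.891 = 1.746
NF = 10 log₁₀(1.746) = 2.42 dB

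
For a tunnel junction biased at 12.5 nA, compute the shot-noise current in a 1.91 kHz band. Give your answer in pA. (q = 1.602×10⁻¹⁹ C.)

I_n = √(2qI·B)
2qI·B = 2 × 1.602×10⁻¹⁹ × 1.25×10⁻⁸ × 1.91×10³ = 7.65×10⁻²⁴ A²
I_n = √(7.65×10⁻²⁴) = 2.77×10⁻¹² A = 2.77 pA

2.77 pA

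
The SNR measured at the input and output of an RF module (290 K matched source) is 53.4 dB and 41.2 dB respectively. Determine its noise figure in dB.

12.2 dB

NF (dB) = SNR_in(dB) − SNR_out(dB) when the source is at T₀
NF = 53.4 − 41.2 = 12.2 dB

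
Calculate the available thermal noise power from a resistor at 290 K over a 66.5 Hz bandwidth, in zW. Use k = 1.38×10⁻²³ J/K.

266 zW

P_n = kTB = 1.38×10⁻²³ × 290 × 6.65×10¹ = 2.66×10⁻¹⁹ W = 266 zW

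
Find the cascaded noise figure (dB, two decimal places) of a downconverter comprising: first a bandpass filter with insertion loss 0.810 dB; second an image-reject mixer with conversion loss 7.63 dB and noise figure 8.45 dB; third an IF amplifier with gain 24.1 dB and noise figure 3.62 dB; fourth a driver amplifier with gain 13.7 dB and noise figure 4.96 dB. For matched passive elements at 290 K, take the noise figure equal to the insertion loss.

12.45 dB

Convert to linear (a loss of L dB is a gain of −L dB): F_i = 10^(NF_i/10), G_i = 10^(G_i,dB/10)
  Stage 1: F_1 = 10^(0.810/10) = 1.205, G_1 = 10^(−0.810/10) = 0.8299
  Stage 2: F_2 = 10^(8.45/10) = 6.998, G_2 = 10^(−7.63/10) = 0.1726
  Stage 3: F_3 = 10^(3.62/10) = 2.301, G_3 = 10^(24.1/10) = 257.0
  Stage 4: F_4 = 10^(4.96/10) = 3.133, G_4 = 10^(13.7/10) = 23.44
Friis cascade:
  F = 1.205 + (6.998 − 1)/0.8299 + (2.301 − 1)/0.1432 + (3.133 − 1)/36.81 = 17.58
NF = 10 log₁₀(17.58) = 12.45 dB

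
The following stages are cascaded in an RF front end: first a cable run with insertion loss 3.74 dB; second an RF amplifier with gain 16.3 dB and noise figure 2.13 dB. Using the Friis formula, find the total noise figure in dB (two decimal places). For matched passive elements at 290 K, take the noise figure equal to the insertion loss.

Convert to linear (a loss of L dB is a gain of −L dB): F_i = 10^(NF_i/10), G_i = 10^(G_i,dB/10)
  Stage 1: F_1 = 10^(3.74/10) = 2.366, G_1 = 10^(−3.74/10) = 0.4227
  Stage 2: F_2 = 10^(2.13/10) = 1.633, G_2 = 10^(16.3/10) = 42.66
Friis cascade:
  F = 2.366 + (1.633 − 1)/0.4227 = 3.864
NF = 10 log₁₀(3.864) = 5.87 dB

5.87 dB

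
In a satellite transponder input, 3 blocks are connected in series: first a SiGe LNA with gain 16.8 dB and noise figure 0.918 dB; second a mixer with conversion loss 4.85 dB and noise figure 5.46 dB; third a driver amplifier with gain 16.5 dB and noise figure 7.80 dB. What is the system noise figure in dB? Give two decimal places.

Convert to linear (a loss of L dB is a gain of −L dB): F_i = 10^(NF_i/10), G_i = 10^(G_i,dB/10)
  Stage 1: F_1 = 10^(0.918/10) = 1.235, G_1 = 10^(16.8/10) = 47.86
  Stage 2: F_2 = 10^(5.46/10) = 3.516, G_2 = 10^(−4.85/10) = 0.3273
  Stage 3: F_3 = 10^(7.80/10) = 6.026, G_3 = 10^(16.5/10) = 44.67
Friis cascade:
  F = 1.235 + (3.516 − 1)/47.86 + (6.026 − 1)/15.67 = 1.609
NF = 10 log₁₀(1.609) = 2.06 dB

2.06 dB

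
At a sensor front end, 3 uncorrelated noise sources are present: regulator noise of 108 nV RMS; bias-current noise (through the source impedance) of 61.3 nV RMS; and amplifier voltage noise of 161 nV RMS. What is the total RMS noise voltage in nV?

Uncorrelated sources add in power (mean-square): V_tot = √(ΣV_i²)
V_tot = √[(1.08×10⁻⁷)² + (6.13×10⁻⁸)² + (1.61×10⁻⁷)²] = 2.03×10⁻⁷ V = 203 nV

203 nV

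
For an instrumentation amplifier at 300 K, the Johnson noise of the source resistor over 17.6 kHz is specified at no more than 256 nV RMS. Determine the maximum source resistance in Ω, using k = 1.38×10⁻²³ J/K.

225 Ω

Johnson–Nyquist: V_n = √(4kTRB) ⇒ R = V_n² / (4kTB)
4kTB = 4 × 1.38×10⁻²³ × 300 × 1.76×10⁴ = 2.91×10⁻¹⁶
R = (2.56×10⁻⁷)² / 2.91×10⁻¹⁶ = 2.25×10² Ω = 225 Ω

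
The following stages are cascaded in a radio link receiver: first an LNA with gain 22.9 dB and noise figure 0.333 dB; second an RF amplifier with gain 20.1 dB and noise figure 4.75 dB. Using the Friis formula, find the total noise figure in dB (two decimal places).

Convert to linear (a loss of L dB is a gain of −L dB): F_i = 10^(NF_i/10), G_i = 10^(G_i,dB/10)
  Stage 1: F_1 = 10^(0.333/10) = 1.080, G_1 = 10^(22.9/10) = 195.0
  Stage 2: F_2 = 10^(4.75/10) = 2.985, G_2 = 10^(20.1/10) = 102.3
Friis cascade:
  F = 1.080 + (2.985 − 1)/195.0 = 1.090
NF = 10 log₁₀(1.090) = 0.37 dB

0.37 dB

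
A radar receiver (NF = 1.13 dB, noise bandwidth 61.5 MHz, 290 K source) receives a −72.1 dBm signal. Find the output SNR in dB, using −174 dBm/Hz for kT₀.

Noise floor: N = −174 + 10 log₁₀(B) + NF
10 log₁₀(6.15×10⁷) = 77.89 dB
N = −174 + 77.89 + 1.13 = −94.98 dBm
SNR = P_sig − N = −72.1 − (−94.98) = 22.88 dB → 22.9 dB

22.9 dB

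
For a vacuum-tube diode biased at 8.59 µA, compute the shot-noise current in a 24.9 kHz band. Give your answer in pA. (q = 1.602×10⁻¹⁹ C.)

I_n = √(2qI·B)
2qI·B = 2 × 1.602×10⁻¹⁹ × 8.59×10⁻⁶ × 2.49×10⁴ = 6.85×10⁻²⁰ A²
I_n = √(6.85×10⁻²⁰) = 2.62×10⁻¹⁰ A = 262 pA

262 pA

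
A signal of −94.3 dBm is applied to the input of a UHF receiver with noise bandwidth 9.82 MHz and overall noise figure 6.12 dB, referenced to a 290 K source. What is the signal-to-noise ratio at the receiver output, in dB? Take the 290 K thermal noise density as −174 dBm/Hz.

3.7 dB

Noise floor: N = −174 + 10 log₁₀(B) + NF
10 log₁₀(9.82×10⁶) = 69.92 dB
N = −174 + 69.92 + 6.12 = −97.96 dBm
SNR = P_sig − N = −94.3 − (−97.96) = 3.66 dB → 3.7 dB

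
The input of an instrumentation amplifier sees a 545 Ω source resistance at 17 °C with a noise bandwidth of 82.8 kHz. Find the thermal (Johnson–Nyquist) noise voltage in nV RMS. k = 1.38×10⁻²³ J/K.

T = 17 °C + 273.15 = 290.15 K
V_n = √(4kTRB)
4kTRB = 4 × 1.38×10⁻²³ × 290.15 × 5.45×10² × 8.28×10⁴ = 7.23×10⁻¹³ V²
V_n = √(7.23×10⁻¹³) = 8.50×10⁻⁷ V = 850 nV

850 nV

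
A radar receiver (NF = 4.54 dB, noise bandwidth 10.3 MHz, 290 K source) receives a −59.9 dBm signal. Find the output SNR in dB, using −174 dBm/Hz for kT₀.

39.4 dB

Noise floor: N = −174 + 10 log₁₀(B) + NF
10 log₁₀(1.03×10⁷) = 70.13 dB
N = −174 + 70.13 + 4.54 = −99.33 dBm
SNR = P_sig − N = −59.9 − (−99.33) = 39.43 dB → 39.4 dB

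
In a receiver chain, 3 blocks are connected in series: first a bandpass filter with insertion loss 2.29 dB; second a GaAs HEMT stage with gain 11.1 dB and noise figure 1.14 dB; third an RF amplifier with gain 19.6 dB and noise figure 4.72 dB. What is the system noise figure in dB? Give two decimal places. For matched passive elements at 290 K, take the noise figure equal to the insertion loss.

Convert to linear (a loss of L dB is a gain of −L dB): F_i = 10^(NF_i/10), G_i = 10^(G_i,dB/10)
  Stage 1: F_1 = 10^(2.29/10) = 1.694, G_1 = 10^(−2.29/10) = 0.5902
  Stage 2: F_2 = 10^(1.14/10) = 1.300, G_2 = 10^(11.1/10) = 12.88
  Stage 3: F_3 = 10^(4.72/10) = 2.965, G_3 = 10^(19.6/10) = 91.20
Friis cascade:
  F = 1.694 + (1.300 − 1)/0.5902 + (2.965 − 1)/7.603 = 2.461
NF = 10 log₁₀(2.461) = 3.91 dB

3.91 dB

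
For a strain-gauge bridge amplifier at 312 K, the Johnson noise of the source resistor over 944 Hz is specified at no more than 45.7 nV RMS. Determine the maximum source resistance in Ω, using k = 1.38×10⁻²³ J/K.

128 Ω

Johnson–Nyquist: V_n = √(4kTRB) ⇒ R = V_n² / (4kTB)
4kTB = 4 × 1.38×10⁻²³ × 312 × 9.44×10² = 1.63×10⁻¹⁷
R = (4.57×10⁻⁸)² / 1.63×10⁻¹⁷ = 1.28×10² Ω = 128 Ω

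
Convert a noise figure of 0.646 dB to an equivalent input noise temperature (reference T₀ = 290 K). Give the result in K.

F = 10^(0.646/10) = 1.16038
T_e = (F − 1)·T₀ = (1.16038 − 1) × 290 = 46.5 K

46.5 K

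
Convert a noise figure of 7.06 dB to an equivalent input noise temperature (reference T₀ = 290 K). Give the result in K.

1184 K

F = 10^(7.06/10) = 5.08159
T_e = (F − 1)·T₀ = (5.08159 − 1) × 290 = 1184 K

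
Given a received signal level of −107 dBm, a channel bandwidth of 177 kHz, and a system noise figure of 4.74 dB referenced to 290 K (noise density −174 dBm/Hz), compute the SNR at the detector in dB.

Noise floor: N = −174 + 10 log₁₀(B) + NF
10 log₁₀(1.77×10⁵) = 52.48 dB
N = −174 + 52.48 + 4.74 = −116.78 dBm
SNR = P_sig − N = −107 − (−116.78) = 9.78 dB → 9.8 dB

9.8 dB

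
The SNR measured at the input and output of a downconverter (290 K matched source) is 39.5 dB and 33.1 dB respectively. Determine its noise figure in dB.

NF (dB) = SNR_in(dB) − SNR_out(dB) when the source is at T₀
NF = 39.5 − 33.1 = 6.4 dB

6.4 dB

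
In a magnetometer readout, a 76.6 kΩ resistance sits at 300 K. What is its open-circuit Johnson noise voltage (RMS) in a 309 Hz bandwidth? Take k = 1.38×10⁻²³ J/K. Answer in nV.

V_n = √(4kTRB)
4kTRB = 4 × 1.38×10⁻²³ × 300 × 7.66×10⁴ × 3.09×10² = 3.92×10⁻¹³ V²
V_n = √(3.92×10⁻¹³) = 6.26×10⁻⁷ V = 626 nV

626 nV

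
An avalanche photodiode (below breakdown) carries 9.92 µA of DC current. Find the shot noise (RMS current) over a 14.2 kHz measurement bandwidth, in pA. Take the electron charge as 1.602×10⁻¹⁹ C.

I_n = √(2qI·B)
2qI·B = 2 × 1.602×10⁻¹⁹ × 9.92×10⁻⁶ × 1.42×10⁴ = 4.51×10⁻²⁰ A²
I_n = √(4.51×10⁻²⁰) = 2.12×10⁻¹⁰ A = 212 pA

212 pA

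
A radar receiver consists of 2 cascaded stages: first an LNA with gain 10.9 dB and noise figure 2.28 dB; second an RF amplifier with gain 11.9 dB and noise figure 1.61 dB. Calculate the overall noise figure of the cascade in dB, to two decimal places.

2.37 dB

Convert to linear (a loss of L dB is a gain of −L dB): F_i = 10^(NF_i/10), G_i = 10^(G_i,dB/10)
  Stage 1: F_1 = 10^(2.28/10) = 1.690, G_1 = 10^(10.9/10) = 12.30
  Stage 2: F_2 = 10^(1.61/10) = 1.449, G_2 = 10^(11.9/10) = 15.49
Friis cascade:
  F = 1.690 + (1.449 − 1)/12.30 = 1.727
NF = 10 log₁₀(1.727) = 2.37 dB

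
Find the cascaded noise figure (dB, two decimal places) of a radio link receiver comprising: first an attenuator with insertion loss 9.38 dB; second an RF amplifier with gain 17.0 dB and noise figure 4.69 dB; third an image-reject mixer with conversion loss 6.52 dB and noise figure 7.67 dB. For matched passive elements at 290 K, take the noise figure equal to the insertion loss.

Convert to linear (a loss of L dB is a gain of −L dB): F_i = 10^(NF_i/10), G_i = 10^(G_i,dB/10)
  Stage 1: F_1 = 10^(9.38/10) = 8.670, G_1 = 10^(−9.38/10) = 0.1153
  Stage 2: F_2 = 10^(4.69/10) = 2.944, G_2 = 10^(17.0/10) = 50.12
  Stage 3: F_3 = 10^(7.67/10) = 5.848, G_3 = 10^(−6.52/10) = 0.2228
Friis cascade:
  F = 8.670 + (2.944 − 1)/0.1153 + (5.848 − 1)/5.781 = 26.37
NF = 10 log₁₀(26.37) = 14.21 dB

14.21 dB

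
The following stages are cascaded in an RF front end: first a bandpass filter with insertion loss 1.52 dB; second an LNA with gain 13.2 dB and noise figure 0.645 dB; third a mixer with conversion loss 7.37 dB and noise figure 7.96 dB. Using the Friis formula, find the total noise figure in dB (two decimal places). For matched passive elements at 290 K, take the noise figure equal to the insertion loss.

3.02 dB

Convert to linear (a loss of L dB is a gain of −L dB): F_i = 10^(NF_i/10), G_i = 10^(G_i,dB/10)
  Stage 1: F_1 = 10^(1.52/10) = 1.419, G_1 = 10^(−1.52/10) = 0.7047
  Stage 2: F_2 = 10^(0.645/10) = 1.160, G_2 = 10^(13.2/10) = 20.89
  Stage 3: F_3 = 10^(7.96/10) = 6.252, G_3 = 10^(−7.37/10) = 0.1832
Friis cascade:
  F = 1.419 + (1.160 − 1)/0.7047 + (6.252 − 1)/14.72 = 2.003
NF = 10 log₁₀(2.003) = 3.02 dB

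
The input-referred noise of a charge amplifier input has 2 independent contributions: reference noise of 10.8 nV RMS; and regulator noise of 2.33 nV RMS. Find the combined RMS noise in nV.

Uncorrelated sources add in power (mean-square): V_tot = √(ΣV_i²)
V_tot = √[(1.08×10⁻⁸)² + (2.33×10⁻⁹)²] = 1.10×10⁻⁸ V = 11.0 nV

11.0 nV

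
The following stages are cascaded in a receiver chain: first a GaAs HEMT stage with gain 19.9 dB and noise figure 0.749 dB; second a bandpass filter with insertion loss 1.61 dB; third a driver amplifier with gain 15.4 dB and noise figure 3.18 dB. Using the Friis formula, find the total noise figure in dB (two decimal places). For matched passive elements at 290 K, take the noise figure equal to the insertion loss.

0.82 dB

Convert to linear (a loss of L dB is a gain of −L dB): F_i = 10^(NF_i/10), G_i = 10^(G_i,dB/10)
  Stage 1: F_1 = 10^(0.749/10) = 1.188, G_1 = 10^(19.9/10) = 97.72
  Stage 2: F_2 = 10^(1.61/10) = 1.449, G_2 = 10^(−1.61/10) = 0.6902
  Stage 3: F_3 = 10^(3.18/10) = 2.080, G_3 = 10^(15.4/10) = 34.67
Friis cascade:
  F = 1.188 + (1.449 − 1)/97.72 + (2.080 − 1)/67.45 = 1.209
NF = 10 log₁₀(1.209) = 0.82 dB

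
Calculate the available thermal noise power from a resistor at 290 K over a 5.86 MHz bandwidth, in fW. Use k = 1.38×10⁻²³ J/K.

P_n = kTB = 1.38×10⁻²³ × 290 × 5.86×10⁶ = 2.35×10⁻¹⁴ W = 23.5 fW

23.5 fW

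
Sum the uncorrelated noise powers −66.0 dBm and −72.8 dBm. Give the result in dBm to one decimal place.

Convert to linear, add, convert back:
P₁ = 2.51×10⁻¹⁰ W, P₂ = 5.25×10⁻¹¹ W
P_tot = 3.04×10⁻¹⁰ W → 10 log₁₀(P_tot / 10⁻³) = −65.2 dBm

−65.2 dBm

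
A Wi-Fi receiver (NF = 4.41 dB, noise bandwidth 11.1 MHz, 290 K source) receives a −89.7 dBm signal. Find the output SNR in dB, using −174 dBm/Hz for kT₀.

9.4 dB

Noise floor: N = −174 + 10 log₁₀(B) + NF
10 log₁₀(1.11×10⁷) = 70.45 dB
N = −174 + 70.45 + 4.41 = −99.14 dBm
SNR = P_sig − N = −89.7 − (−99.14) = 9.44 dB → 9.4 dB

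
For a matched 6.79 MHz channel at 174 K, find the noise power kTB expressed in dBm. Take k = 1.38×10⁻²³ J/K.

P_n = kTB = 1.38×10⁻²³ × 174 × 6.79×10⁶ = 1.63×10⁻¹⁴ W
In dBm: 10 log₁₀(1.63×10⁻¹⁴ / 10⁻³) = −107.9 dBm

−107.9 dBm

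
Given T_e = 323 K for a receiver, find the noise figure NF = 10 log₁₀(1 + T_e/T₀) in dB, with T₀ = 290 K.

3.25 dB

F = 1 + T_e/T₀ = 1 + 323/290 = 2.11379
NF = 10 log₁₀(2.11379) = 3.25 dB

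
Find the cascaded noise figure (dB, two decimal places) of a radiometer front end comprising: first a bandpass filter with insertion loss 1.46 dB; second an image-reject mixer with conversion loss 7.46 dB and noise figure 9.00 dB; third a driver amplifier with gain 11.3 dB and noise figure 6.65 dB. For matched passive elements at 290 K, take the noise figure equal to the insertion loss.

15.95 dB

Convert to linear (a loss of L dB is a gain of −L dB): F_i = 10^(NF_i/10), G_i = 10^(G_i,dB/10)
  Stage 1: F_1 = 10^(1.46/10) = 1.400, G_1 = 10^(−1.46/10) = 0.7145
  Stage 2: F_2 = 10^(9.00/10) = 7.943, G_2 = 10^(−7.46/10) = 0.1795
  Stage 3: F_3 = 10^(6.65/10) = 4.624, G_3 = 10^(11.3/10) = 13.49
Friis cascade:
  F = 1.400 + (7.943 − 1)/0.7145 + (4.624 − 1)/0.1282 = 39.38
NF = 10 log₁₀(39.38) = 15.95 dB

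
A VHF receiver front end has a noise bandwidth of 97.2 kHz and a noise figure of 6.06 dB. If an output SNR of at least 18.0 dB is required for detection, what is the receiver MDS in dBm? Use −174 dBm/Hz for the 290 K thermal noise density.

−100.1 dBm

Sensitivity = −174 + 10 log₁₀(B) + NF + SNR_min
= −174 + 49.88 + 6.06 + 18.0
= −100.06 dBm → −100.1 dBm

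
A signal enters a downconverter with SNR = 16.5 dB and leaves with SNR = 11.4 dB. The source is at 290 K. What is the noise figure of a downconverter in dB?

NF (dB) = SNR_in(dB) − SNR_out(dB) when the source is at T₀
NF = 16.5 − 11.4 = 5.1 dB

5.1 dB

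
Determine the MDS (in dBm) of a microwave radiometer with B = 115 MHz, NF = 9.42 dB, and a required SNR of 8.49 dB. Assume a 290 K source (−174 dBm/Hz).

Sensitivity = −174 + 10 log₁₀(B) + NF + SNR_min
= −174 + 80.61 + 9.42 + 8.49
= −75.48 dBm → −75.5 dBm

−75.5 dBm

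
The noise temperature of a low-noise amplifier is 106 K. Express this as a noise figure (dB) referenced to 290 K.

F = 1 + T_e/T₀ = 1 + 106/290 = 1.36552
NF = 10 log₁₀(1.36552) = 1.35 dB

1.35 dB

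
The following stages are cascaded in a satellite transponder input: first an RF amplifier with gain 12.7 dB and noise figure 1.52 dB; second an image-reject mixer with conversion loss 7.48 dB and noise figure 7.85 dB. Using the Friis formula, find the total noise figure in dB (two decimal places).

Convert to linear (a loss of L dB is a gain of −L dB): F_i = 10^(NF_i/10), G_i = 10^(G_i,dB/10)
  Stage 1: F_1 = 10^(1.52/10) = 1.419, G_1 = 10^(12.7/10) = 18.62
  Stage 2: F_2 = 10^(7.85/10) = 6.095, G_2 = 10^(−7.48/10) = 0.1786
Friis cascade:
  F = 1.419 + (6.095 − 1)/18.62 = 1.693
NF = 10 log₁₀(1.693) = 2.29 dB

2.29 dB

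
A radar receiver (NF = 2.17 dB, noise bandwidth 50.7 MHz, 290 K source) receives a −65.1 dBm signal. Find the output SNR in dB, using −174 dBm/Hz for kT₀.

Noise floor: N = −174 + 10 log₁₀(B) + NF
10 log₁₀(5.07×10⁷) = 77.05 dB
N = −174 + 77.05 + 2.17 = −94.78 dBm
SNR = P_sig − N = −65.1 − (−94.78) = 29.68 dB → 29.7 dB

29.7 dB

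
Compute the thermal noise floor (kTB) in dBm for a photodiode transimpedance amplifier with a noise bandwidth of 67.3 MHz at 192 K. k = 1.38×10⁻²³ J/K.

−97.5 dBm

P_n = kTB = 1.38×10⁻²³ × 192 × 6.73×10⁷ = 1.78×10⁻¹³ W
In dBm: 10 log₁₀(1.78×10⁻¹³ / 10⁻³) = −97.5 dBm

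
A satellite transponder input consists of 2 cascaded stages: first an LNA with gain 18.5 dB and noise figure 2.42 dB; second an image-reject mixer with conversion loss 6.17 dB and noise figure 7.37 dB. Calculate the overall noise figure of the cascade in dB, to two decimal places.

2.57 dB

Convert to linear (a loss of L dB is a gain of −L dB): F_i = 10^(NF_i/10), G_i = 10^(G_i,dB/10)
  Stage 1: F_1 = 10^(2.42/10) = 1.746, G_1 = 10^(18.5/10) = 70.79
  Stage 2: F_2 = 10^(7.37/10) = 5.458, G_2 = 10^(−6.17/10) = 0.2415
Friis cascade:
  F = 1.746 + (5.458 − 1)/70.79 = 1.809
NF = 10 log₁₀(1.809) = 2.57 dB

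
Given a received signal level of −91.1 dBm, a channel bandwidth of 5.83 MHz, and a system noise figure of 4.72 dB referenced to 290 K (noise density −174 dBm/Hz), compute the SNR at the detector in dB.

Noise floor: N = −174 + 10 log₁₀(B) + NF
10 log₁₀(5.83×10⁶) = 67.66 dB
N = −174 + 67.66 + 4.72 = −101.62 dBm
SNR = P_sig − N = −91.1 − (−101.62) = 10.52 dB → 10.5 dB

10.5 dB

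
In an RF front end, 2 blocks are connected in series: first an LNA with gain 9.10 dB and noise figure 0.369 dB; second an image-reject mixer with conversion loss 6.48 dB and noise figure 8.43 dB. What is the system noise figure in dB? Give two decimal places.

Convert to linear (a loss of L dB is a gain of −L dB): F_i = 10^(NF_i/10), G_i = 10^(G_i,dB/10)
  Stage 1: F_1 = 10^(0.369/10) = 1.089, G_1 = 10^(9.10/10) = 8.128
  Stage 2: F_2 = 10^(8.43/10) = 6.966, G_2 = 10^(−6.48/10) = 0.2249
Friis cascade:
  F = 1.089 + (6.966 − 1)/8.128 = 1.823
NF = 10 log₁₀(1.823) = 2.61 dB

2.61 dB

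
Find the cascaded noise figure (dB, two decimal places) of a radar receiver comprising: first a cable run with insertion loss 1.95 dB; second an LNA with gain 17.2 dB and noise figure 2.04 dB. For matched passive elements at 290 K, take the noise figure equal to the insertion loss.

Convert to linear (a loss of L dB is a gain of −L dB): F_i = 10^(NF_i/10), G_i = 10^(G_i,dB/10)
  Stage 1: F_1 = 10^(1.95/10) = 1.567, G_1 = 10^(−1.95/10) = 0.6383
  Stage 2: F_2 = 10^(2.04/10) = 1.600, G_2 = 10^(17.2/10) = 52.48
Friis cascade:
  F = 1.567 + (1.600 − 1)/0.6383 = 2.506
NF = 10 log₁₀(2.506) = 3.99 dB

3.99 dB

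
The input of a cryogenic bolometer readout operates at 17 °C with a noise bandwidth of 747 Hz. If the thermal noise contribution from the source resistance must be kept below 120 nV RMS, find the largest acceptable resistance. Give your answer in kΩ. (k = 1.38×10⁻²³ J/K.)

1.20 kΩ

T = 17 °C + 273.15 = 290.15 K
Johnson–Nyquist: V_n = √(4kTRB) ⇒ R = V_n² / (4kTB)
4kTB = 4 × 1.38×10⁻²³ × 290.15 × 7.47×10² = 1.20×10⁻¹⁷
R = (1.20×10⁻⁷)² / 1.20×10⁻¹⁷ = 1.20×10³ Ω = 1.20 kΩ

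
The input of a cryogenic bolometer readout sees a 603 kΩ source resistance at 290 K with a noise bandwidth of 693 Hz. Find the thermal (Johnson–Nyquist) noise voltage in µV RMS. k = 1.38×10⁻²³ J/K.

V_n = √(4kTRB)
4kTRB = 4 × 1.38×10⁻²³ × 290 × 6.03×10⁵ × 6.93×10² = 6.69×10⁻¹² V²
V_n = √(6.69×10⁻¹²) = 2.59×10⁻⁶ V = 2.59 µV

2.59 µV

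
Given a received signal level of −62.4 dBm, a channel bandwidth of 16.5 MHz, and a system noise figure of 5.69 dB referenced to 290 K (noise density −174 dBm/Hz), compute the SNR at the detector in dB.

33.7 dB

Noise floor: N = −174 + 10 log₁₀(B) + NF
10 log₁₀(1.65×10⁷) = 72.17 dB
N = −174 + 72.17 + 5.69 = −96.14 dBm
SNR = P_sig − N = −62.4 − (−96.14) = 33.74 dB → 33.7 dB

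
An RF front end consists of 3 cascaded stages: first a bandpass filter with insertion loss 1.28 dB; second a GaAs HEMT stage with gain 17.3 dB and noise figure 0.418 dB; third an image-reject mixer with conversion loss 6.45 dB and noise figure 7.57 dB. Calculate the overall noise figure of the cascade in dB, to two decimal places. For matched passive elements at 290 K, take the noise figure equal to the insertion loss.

Convert to linear (a loss of L dB is a gain of −L dB): F_i = 10^(NF_i/10), G_i = 10^(G_i,dB/10)
  Stage 1: F_1 = 10^(1.28/10) = 1.343, G_1 = 10^(−1.28/10) = 0.7447
  Stage 2: F_2 = 10^(0.418/10) = 1.101, G_2 = 10^(17.3/10) = 53.70
  Stage 3: F_3 = 10^(7.57/10) = 5.715, G_3 = 10^(−6.45/10) = 0.2265
Friis cascade:
  F = 1.343 + (1.101 − 1)/0.7447 + (5.715 − 1)/39.99 = 1.596
NF = 10 log₁₀(1.596) = 2.03 dB

2.03 dB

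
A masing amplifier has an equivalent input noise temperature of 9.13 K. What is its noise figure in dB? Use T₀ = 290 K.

F = 1 + T_e/T₀ = 1 + 9.13/290 = 1.03148
NF = 10 log₁₀(1.03148) = 0.135 dB

0.135 dB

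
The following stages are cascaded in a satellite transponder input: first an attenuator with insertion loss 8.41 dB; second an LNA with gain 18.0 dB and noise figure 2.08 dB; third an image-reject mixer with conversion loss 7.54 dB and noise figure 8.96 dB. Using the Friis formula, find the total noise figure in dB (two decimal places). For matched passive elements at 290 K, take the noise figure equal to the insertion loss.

10.77 dB

Convert to linear (a loss of L dB is a gain of −L dB): F_i = 10^(NF_i/10), G_i = 10^(G_i,dB/10)
  Stage 1: F_1 = 10^(8.41/10) = 6.934, G_1 = 10^(−8.41/10) = 0.1442
  Stage 2: F_2 = 10^(2.08/10) = 1.614, G_2 = 10^(18.0/10) = 63.10
  Stage 3: F_3 = 10^(8.96/10) = 7.870, G_3 = 10^(−7.54/10) = 0.1762
Friis cascade:
  F = 6.934 + (1.614 − 1)/0.1442 + (7.870 − 1)/9.099 = 11.95
NF = 10 log₁₀(11.95) = 10.77 dB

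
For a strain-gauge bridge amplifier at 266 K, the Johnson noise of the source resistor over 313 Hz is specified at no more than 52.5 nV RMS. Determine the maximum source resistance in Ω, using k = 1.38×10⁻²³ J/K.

Johnson–Nyquist: V_n = √(4kTRB) ⇒ R = V_n² / (4kTB)
4kTB = 4 × 1.38×10⁻²³ × 266 × 3.13×10² = 4.60×10⁻¹⁸
R = (5.25×10⁻⁸)² / 4.60×10⁻¹⁸ = 6.00×10² Ω = 600 Ω

600 Ω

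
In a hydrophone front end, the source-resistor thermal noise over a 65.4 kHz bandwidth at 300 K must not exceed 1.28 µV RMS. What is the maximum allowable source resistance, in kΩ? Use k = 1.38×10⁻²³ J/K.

1.51 kΩ

Johnson–Nyquist: V_n = √(4kTRB) ⇒ R = V_n² / (4kTB)
4kTB = 4 × 1.38×10⁻²³ × 300 × 6.54×10⁴ = 1.08×10⁻¹⁵
R = (1.28×10⁻⁶)² / 1.08×10⁻¹⁵ = 1.51×10³ Ω = 1.51 kΩ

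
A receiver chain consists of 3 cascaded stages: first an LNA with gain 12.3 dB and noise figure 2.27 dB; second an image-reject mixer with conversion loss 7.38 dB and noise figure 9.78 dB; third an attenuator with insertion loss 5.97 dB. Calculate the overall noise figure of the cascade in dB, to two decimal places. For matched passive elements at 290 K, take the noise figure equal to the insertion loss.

Convert to linear (a loss of L dB is a gain of −L dB): F_i = 10^(NF_i/10), G_i = 10^(G_i,dB/10)
  Stage 1: F_1 = 10^(2.27/10) = 1.687, G_1 = 10^(12.3/10) = 16.98
  Stage 2: F_2 = 10^(9.78/10) = 9.506, G_2 = 10^(−7.38/10) = 0.1828
  Stage 3: F_3 = 10^(5.97/10) = 3.954, G_3 = 10^(−5.97/10) = 0.2529
Friis cascade:
  F = 1.687 + (9.506 − 1)/16.98 + (3.954 − 1)/3.105 = 3.139
NF = 10 log₁₀(3.139) = 4.97 dB

4.97 dB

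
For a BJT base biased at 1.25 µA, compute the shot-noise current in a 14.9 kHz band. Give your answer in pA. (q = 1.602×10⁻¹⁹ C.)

77.2 pA

I_n = √(2qI·B)
2qI·B = 2 × 1.602×10⁻¹⁹ × 1.25×10⁻⁶ × 1.49×10⁴ = 5.97×10⁻²¹ A²
I_n = √(5.97×10⁻²¹) = 7.72×10⁻¹¹ A = 77.2 pA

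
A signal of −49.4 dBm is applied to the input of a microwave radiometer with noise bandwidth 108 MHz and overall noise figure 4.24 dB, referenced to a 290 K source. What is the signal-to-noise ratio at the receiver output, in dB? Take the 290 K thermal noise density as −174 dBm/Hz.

Noise floor: N = −174 + 10 log₁₀(B) + NF
10 log₁₀(1.08×10⁸) = 80.33 dB
N = −174 + 80.33 + 4.24 = −89.43 dBm
SNR = P_sig − N = −49.4 − (−89.43) = 40.03 dB → 40.0 dB

40.0 dB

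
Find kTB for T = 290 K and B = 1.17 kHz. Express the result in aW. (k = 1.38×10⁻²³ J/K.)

4.68 aW

P_n = kTB = 1.38×10⁻²³ × 290 × 1.17×10³ = 4.68×10⁻¹⁸ W = 4.68 aW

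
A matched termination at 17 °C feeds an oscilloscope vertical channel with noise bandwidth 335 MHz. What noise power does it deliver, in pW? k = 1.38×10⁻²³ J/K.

1.34 pW

T = 17 °C + 273.15 = 290.15 K
P_n = kTB = 1.38×10⁻²³ × 290.15 × 3.35×10⁸ = 1.34×10⁻¹² W = 1.34 pW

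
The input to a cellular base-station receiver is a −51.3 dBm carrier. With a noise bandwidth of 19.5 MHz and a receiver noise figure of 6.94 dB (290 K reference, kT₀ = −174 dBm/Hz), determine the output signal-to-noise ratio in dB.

42.9 dB

Noise floor: N = −174 + 10 log₁₀(B) + NF
10 log₁₀(1.95×10⁷) = 72.9 dB
N = −174 + 72.9 + 6.94 = −94.16 dBm
SNR = P_sig − N = −51.3 − (−94.16) = 42.86 dB → 42.9 dB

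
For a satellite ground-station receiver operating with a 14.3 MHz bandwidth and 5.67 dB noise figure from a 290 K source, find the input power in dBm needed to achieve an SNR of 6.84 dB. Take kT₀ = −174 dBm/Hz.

Sensitivity = −174 + 10 log₁₀(B) + NF + SNR_min
= −174 + 71.55 + 5.67 + 6.84
= −89.94 dBm → −89.9 dBm

−89.9 dBm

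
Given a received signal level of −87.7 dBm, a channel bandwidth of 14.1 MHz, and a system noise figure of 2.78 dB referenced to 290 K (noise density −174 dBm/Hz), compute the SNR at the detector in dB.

Noise floor: N = −174 + 10 log₁₀(B) + NF
10 log₁₀(1.41×10⁷) = 71.49 dB
N = −174 + 71.49 + 2.78 = −99.73 dBm
SNR = P_sig − N = −87.7 − (−99.73) = 12.03 dB → 12.0 dB

12.0 dB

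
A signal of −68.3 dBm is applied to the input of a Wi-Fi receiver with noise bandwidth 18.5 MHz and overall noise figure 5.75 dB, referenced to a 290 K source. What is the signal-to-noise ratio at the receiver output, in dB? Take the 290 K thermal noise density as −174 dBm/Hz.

27.3 dB

Noise floor: N = −174 + 10 log₁₀(B) + NF
10 log₁₀(1.85×10⁷) = 72.67 dB
N = −174 + 72.67 + 5.75 = −95.58 dBm
SNR = P_sig − N = −68.3 − (−95.58) = 27.28 dB → 27.3 dB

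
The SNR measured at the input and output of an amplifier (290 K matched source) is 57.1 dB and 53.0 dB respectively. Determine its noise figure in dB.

4.1 dB

NF (dB) = SNR_in(dB) − SNR_out(dB) when the source is at T₀
NF = 57.1 − 53.0 = 4.1 dB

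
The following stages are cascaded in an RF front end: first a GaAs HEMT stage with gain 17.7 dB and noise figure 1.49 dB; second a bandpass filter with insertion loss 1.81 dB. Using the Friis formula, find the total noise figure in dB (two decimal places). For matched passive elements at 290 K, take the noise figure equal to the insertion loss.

Convert to linear (a loss of L dB is a gain of −L dB): F_i = 10^(NF_i/10), G_i = 10^(G_i,dB/10)
  Stage 1: F_1 = 10^(1.49/10) = 1.409, G_1 = 10^(17.7/10) = 58.88
  Stage 2: F_2 = 10^(1.81/10) = 1.517, G_2 = 10^(−1.81/10) = 0.6592
Friis cascade:
  F = 1.409 + (1.517 − 1)/58.88 = 1.418
NF = 10 log₁₀(1.418) = 1.52 dB

1.52 dB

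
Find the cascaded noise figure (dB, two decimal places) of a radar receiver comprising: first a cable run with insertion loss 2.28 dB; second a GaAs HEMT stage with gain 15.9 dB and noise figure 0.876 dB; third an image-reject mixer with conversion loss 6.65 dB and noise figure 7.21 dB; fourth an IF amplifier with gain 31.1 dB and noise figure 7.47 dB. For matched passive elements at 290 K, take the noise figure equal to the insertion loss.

5.02 dB

Convert to linear (a loss of L dB is a gain of −L dB): F_i = 10^(NF_i/10), G_i = 10^(G_i,dB/10)
  Stage 1: F_1 = 10^(2.28/10) = 1.690, G_1 = 10^(−2.28/10) = 0.5916
  Stage 2: F_2 = 10^(0.876/10) = 1.223, G_2 = 10^(15.9/10) = 38.90
  Stage 3: F_3 = 10^(7.21/10) = 5.260, G_3 = 10^(−6.65/10) = 0.2163
  Stage 4: F_4 = 10^(7.47/10) = 5.585, G_4 = 10^(31.1/10) = 1288
Friis cascade:
  F = 1.690 + (1.223 − 1)/0.5916 + (5.260 − 1)/23.01 + (5.585 − 1)/4.977 = 3.174
NF = 10 log₁₀(3.174) = 5.02 dB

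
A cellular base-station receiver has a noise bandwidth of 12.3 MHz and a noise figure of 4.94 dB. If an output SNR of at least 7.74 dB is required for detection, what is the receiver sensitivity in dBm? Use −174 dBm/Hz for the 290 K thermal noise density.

−90.4 dBm

Sensitivity = −174 + 10 log₁₀(B) + NF + SNR_min
= −174 + 70.9 + 4.94 + 7.74
= −90.42 dBm → −90.4 dBm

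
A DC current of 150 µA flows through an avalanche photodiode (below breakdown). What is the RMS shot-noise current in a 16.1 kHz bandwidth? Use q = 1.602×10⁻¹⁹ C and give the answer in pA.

I_n = √(2qI·B)
2qI·B = 2 × 1.602×10⁻¹⁹ × 1.50×10⁻⁴ × 1.61×10⁴ = 7.74×10⁻¹⁹ A²
I_n = √(7.74×10⁻¹⁹) = 8.80×10⁻¹⁰ A = 880 pA

880 pA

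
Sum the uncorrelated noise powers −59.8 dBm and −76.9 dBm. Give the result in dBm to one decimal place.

−59.7 dBm

Convert to linear, add, convert back:
P₁ = 1.05×10⁻⁹ W, P₂ = 2.04×10⁻¹¹ W
P_tot = 1.07×10⁻⁹ W → 10 log₁₀(P_tot / 10⁻³) = −59.7 dBm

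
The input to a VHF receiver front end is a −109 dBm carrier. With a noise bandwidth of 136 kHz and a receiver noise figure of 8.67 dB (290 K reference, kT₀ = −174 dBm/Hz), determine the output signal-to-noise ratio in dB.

Noise floor: N = −174 + 10 log₁₀(B) + NF
10 log₁₀(1.36×10⁵) = 51.34 dB
N = −174 + 51.34 + 8.67 = −113.99 dBm
SNR = P_sig − N = −109 − (−113.99) = 4.99 dB → 5.0 dB

5.0 dB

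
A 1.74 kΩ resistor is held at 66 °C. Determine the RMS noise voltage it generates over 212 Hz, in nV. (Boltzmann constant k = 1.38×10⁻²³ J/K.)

83.1 nV

T = 66 °C + 273.15 = 339.15 K
V_n = √(4kTRB)
4kTRB = 4 × 1.38×10⁻²³ × 339.15 × 1.74×10³ × 2.12×10² = 6.91×10⁻¹⁵ V²
V_n = √(6.91×10⁻¹⁵) = 8.31×10⁻⁸ V = 83.1 nV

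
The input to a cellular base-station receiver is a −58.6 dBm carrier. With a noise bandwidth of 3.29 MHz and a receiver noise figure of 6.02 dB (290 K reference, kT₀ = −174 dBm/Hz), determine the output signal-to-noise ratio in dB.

44.2 dB

Noise floor: N = −174 + 10 log₁₀(B) + NF
10 log₁₀(3.29×10⁶) = 65.17 dB
N = −174 + 65.17 + 6.02 = −102.81 dBm
SNR = P_sig − N = −58.6 − (−102.81) = 44.21 dB → 44.2 dB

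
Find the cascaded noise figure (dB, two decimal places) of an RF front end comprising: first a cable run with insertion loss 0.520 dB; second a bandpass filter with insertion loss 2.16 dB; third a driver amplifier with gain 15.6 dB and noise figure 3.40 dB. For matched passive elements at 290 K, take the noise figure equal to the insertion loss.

6.08 dB

Convert to linear (a loss of L dB is a gain of −L dB): F_i = 10^(NF_i/10), G_i = 10^(G_i,dB/10)
  Stage 1: F_1 = 10^(0.520/10) = 1.127, G_1 = 10^(−0.520/10) = 0.8872
  Stage 2: F_2 = 10^(2.16/10) = 1.644, G_2 = 10^(−2.16/10) = 0.6081
  Stage 3: F_3 = 10^(3.40/10) = 2.188, G_3 = 10^(15.6/10) = 36.31
Friis cascade:
  F = 1.127 + (1.644 − 1)/0.8872 + (2.188 − 1)/0.5395 = 4.055
NF = 10 log₁₀(4.055) = 6.08 dB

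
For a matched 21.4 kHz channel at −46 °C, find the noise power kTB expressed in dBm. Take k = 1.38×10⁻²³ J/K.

−131.7 dBm

T = −46 °C + 273.15 = 227.15 K
P_n = kTB = 1.38×10⁻²³ × 227.15 × 2.14×10⁴ = 6.71×10⁻¹⁷ W
In dBm: 10 log₁₀(6.71×10⁻¹⁷ / 10⁻³) = −131.7 dBm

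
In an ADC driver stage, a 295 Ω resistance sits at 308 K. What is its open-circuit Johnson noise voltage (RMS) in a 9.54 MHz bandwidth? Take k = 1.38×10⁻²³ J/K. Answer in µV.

6.92 µV

V_n = √(4kTRB)
4kTRB = 4 × 1.38×10⁻²³ × 308 × 2.95×10² × 9.54×10⁶ = 4.78×10⁻¹¹ V²
V_n = √(4.78×10⁻¹¹) = 6.92×10⁻⁶ V = 6.92 µV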